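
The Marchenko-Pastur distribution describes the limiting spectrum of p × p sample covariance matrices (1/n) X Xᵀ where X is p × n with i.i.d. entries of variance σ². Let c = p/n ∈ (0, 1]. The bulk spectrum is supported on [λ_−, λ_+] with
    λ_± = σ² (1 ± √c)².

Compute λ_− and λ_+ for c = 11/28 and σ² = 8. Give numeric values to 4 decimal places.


c = 11/28 = 0.392857; √c = 0.626783.
λ_− = σ² (1 − √c)² = 8 · (1 − 0.626783)² = 8 · (0.373217)² = 1.114326.
λ_+ = σ² (1 + √c)² = 8 · (1 + 0.626783)² = 8 · (1.626783)² = 21.171388.

Rounded to 4 decimal places: λ_− ≈ 1.1143, λ_+ ≈ 21.1714.


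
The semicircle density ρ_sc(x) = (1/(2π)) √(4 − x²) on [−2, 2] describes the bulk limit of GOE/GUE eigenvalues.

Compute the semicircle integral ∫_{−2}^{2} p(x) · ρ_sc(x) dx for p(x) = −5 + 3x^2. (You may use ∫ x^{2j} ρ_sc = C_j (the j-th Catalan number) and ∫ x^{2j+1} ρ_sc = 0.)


Write p(x) = Σ a_i x^i, split into monomials and integrate each against ρ_sc separately.
Using ∫ x^{2j} ρ_sc = C_j = (1/(j+1)) C(2j, j) (Catalan numbers) and ∫ x^{2j+1} ρ_sc = 0 (odd monomials vanish by symmetry):
  i = 0 (even): a_0 · C_{0} = -5 · 1 = -5
  i = 2 (even): a_2 · C_{1} = 3 · 1 = 3

Summing the contributions: ∫_{−2}^{2} p(x) ρ_sc(x) dx = (-5) + 3 = -2.


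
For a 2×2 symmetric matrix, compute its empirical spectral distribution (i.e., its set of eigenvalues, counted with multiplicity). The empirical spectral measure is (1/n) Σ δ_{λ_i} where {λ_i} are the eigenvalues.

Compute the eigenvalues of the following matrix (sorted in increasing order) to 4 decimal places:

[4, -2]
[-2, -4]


Since M is real symmetric, both eigenvalues are real; they are the roots of det(λI − M) = λ² − (tr M) λ + det M.
tr M = 4 + (-4) = 0.
det M = 4·(-4) − (-2)² = -16 − 4 = -20.
Characteristic polynomial: λ² − 20 = 0.
Discriminant Δ = (tr M)² − 4·det M = 0 − (-80) = 80; √Δ = 8.944272.
λ = (tr M ± √Δ)/2 = (0 ± 8.944272)/2, giving (tr M − √Δ)/2 = -4.4721 and (tr M + √Δ)/2 = 4.4721.

Eigenvalues sorted in increasing order: [-4.4721, 4.4721].


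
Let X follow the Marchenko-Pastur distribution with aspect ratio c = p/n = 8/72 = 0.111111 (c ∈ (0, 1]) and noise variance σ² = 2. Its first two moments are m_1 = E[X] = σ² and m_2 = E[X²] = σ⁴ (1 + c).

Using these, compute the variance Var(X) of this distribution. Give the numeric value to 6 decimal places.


m_1 = E[X] = σ² = 2, so m_1² = 4.
m_2 = E[X²] = σ⁴ (1 + c) = 4 · (1 + 0.111111) = 4 · 1.111111 = 4.444444.
(Note m_2 − m_1² simplifies to c · σ⁴ = 0.111111 · 4.)

Var(X) = m_2 − m_1² = 4.444444 − 4 = 0.444444.


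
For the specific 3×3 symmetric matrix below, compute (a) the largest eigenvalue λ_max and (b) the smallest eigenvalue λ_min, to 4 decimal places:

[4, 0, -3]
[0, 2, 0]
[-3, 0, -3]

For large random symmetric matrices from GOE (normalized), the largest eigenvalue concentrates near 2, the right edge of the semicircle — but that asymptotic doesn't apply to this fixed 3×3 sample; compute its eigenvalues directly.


Since M is real symmetric, all three eigenvalues are real; they are the roots of det(λI − M) = λ³ − (tr M) λ² + s λ − det M, where s is the sum of the principal 2×2 minors.
tr M = 4 + 2 + (-3) = 3.
s = (4·2 − 0²) + (4·(-3) − (-3)²) + (2·(-3) − 0²) = 8 + (-21) + (-6) = -19.
det M (expand along row 1) = 4·(-6) − 0·0 + (-3)·6 = -42.
Characteristic polynomial: λ³ − 3λ² − 19λ + 42 = 0.
Substitute λ = y + (tr M)/3 = y + 1.000000 to remove the quadratic term: y³ + p·y + q = 0 with p = s − (tr M)²/3 = -22.000000 and q = −2(tr M)³/27 + (tr M)·s/3 − det M = 21.000000.
Three real roots ⇒ use the trigonometric (Viète) form: r = 2√(−p/3) = 5.416026, φ = arccos(3q/(p·r)) = arccos(-0.528734) = 2.127905 rad.
y_k = r·cos(φ/3 − 2πk/3) for k = 0, 1, 2 gives y = 4.109772, 1.000000, -5.109772.
λ_k = y_k + 1.000000 gives λ = 5.1098, 2.0000, -4.1098 (check: the sum is 3.0000 = tr M).

Hence λ_max = 5.1098 and λ_min = -4.1098.


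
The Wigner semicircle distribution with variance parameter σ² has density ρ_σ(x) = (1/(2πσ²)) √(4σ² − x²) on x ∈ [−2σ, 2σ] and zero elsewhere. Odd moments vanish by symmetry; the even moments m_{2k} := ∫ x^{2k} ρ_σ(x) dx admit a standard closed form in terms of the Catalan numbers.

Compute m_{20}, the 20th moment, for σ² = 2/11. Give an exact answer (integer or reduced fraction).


By the scaled semicircle moment identity, m_{2k} = σ^{2k} · C_k with k = 10.
C_10 = (1/(k+1)) · C(2k, k) = (1/11) · C(20, 10) = (1/11) · 184756 = 16796.
σ^{2k} = (σ²)^k = (2/11)^10 = 1024/25937424601.

Therefore m_{20} = σ^{20} · C_10 = (1024/25937424601) · 16796 = 17199104/25937424601.


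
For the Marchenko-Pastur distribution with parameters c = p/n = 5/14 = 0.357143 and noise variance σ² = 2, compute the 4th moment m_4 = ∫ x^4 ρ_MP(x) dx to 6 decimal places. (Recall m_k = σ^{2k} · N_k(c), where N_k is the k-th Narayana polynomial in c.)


E[X⁴] = σ⁸ (1 + 6c + 6c² + c³) (fourth MP moment). With σ² = 2 (so σ⁸ = 16) and c = 5/14 = 0.357143: E[X⁴] = 16 · (1 + 6·0.357143 + 6·(0.357143)² + (0.357143)³) = 16 · 3.953717.

So E[X^4] = 63.259475.


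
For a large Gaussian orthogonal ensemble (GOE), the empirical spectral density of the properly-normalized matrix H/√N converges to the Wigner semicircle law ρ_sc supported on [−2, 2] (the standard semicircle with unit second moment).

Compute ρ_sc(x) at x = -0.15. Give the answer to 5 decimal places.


ρ_sc(x) = (1/(2π)) √(4 − x²). With x = -0.15:
  4 − x² = 4 − (-0.15)² = 4 − 0.022500 = 3.977500.
  √(4 − x²) = 1.994367.
  1/(2π) = 0.159155.
  ρ_sc(-0.15) = 0.159155 · 1.994367 = 0.317413.

Rounded to 5 decimal places: ρ_sc(-0.15) ≈ 0.31741.


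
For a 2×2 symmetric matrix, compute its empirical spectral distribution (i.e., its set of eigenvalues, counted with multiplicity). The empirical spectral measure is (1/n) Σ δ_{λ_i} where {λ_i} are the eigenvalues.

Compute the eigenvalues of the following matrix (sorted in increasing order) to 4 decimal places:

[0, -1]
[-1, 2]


Since M is real symmetric, both eigenvalues are real; they are the roots of det(λI − M) = λ² − (tr M) λ + det M.
tr M = 0 + 2 = 2.
det M = 0·2 − (-1)² = 0 − 1 = -1.
Characteristic polynomial: λ² − 2λ − 1 = 0.
Discriminant Δ = (tr M)² − 4·det M = 4 − (-4) = 8; √Δ = 2.828427.
λ = (tr M ± √Δ)/2 = (2 ± 2.828427)/2, giving (tr M − √Δ)/2 = -0.4142 and (tr M + √Δ)/2 = 2.4142.

Eigenvalues sorted in increasing order: [-0.4142, 2.4142].


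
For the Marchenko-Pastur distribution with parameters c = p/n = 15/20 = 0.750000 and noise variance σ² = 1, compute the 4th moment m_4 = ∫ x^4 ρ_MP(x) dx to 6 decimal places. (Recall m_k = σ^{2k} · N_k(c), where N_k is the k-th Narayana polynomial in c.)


E[X⁴] = σ⁸ (1 + 6c + 6c² + c³) (fourth MP moment). With σ² = 1 (so σ⁸ = 1) and c = 15/20 = 0.750000: E[X⁴] = 1 · (1 + 6·0.750000 + 6·(0.750000)² + (0.750000)³) = 1 · 9.296875.

So E[X^4] = 9.296875.


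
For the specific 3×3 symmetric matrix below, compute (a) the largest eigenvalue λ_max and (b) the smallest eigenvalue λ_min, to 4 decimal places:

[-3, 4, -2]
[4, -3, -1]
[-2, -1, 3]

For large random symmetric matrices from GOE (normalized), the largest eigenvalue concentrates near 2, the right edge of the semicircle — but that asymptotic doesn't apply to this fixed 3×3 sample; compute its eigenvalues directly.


Since M is real symmetric, all three eigenvalues are real; they are the roots of det(λI − M) = λ³ − (tr M) λ² + s λ − det M, where s is the sum of the principal 2×2 minors.
tr M = -3 + (-3) + 3 = -3.
s = ((-3)·(-3) − 4²) + ((-3)·3 − (-2)²) + ((-3)·3 − (-1)²) = -7 + (-13) + (-10) = -30.
det M (expand along row 1) = (-3)·(-10) − 4·10 + (-2)·(-10) = 10.
Characteristic polynomial: λ³ + 3λ² − 30λ − 10 = 0.
Substitute λ = y + (tr M)/3 = y − 1.000000 to remove the quadratic term: y³ + p·y + q = 0 with p = s − (tr M)²/3 = -33.000000 and q = −2(tr M)³/27 + (tr M)·s/3 − det M = 22.000000.
Three real roots ⇒ use the trigonometric (Viète) form: r = 2√(−p/3) = 6.633250, φ = arccos(3q/(p·r)) = arccos(-0.301511) = 1.877074 rad.
y_k = r·cos(φ/3 − 2πk/3) for k = 0, 1, 2 gives y = 5.376637, 0.676029, -6.052666.
λ_k = y_k − 1.000000 gives λ = 4.3766, -0.3240, -7.0527 (check: the sum is -3.0000 = tr M).

Hence λ_max = 4.3766 and λ_min = -7.0527.


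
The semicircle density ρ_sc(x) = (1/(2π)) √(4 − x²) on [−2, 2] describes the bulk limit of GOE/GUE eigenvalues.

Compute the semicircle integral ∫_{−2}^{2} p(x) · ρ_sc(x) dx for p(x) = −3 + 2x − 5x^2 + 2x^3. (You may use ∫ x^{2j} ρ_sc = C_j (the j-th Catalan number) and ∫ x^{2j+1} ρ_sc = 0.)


Write p(x) = Σ a_i x^i, split into monomials and integrate each against ρ_sc separately.
Using ∫ x^{2j} ρ_sc = C_j = (1/(j+1)) C(2j, j) (Catalan numbers) and ∫ x^{2j+1} ρ_sc = 0 (odd monomials vanish by symmetry):
  i = 0 (even): a_0 · C_{0} = -3 · 1 = -3
  i = 1 (odd): ∫ x^1 ρ_sc = 0 (vanishes)
  i = 2 (even): a_2 · C_{1} = -5 · 1 = -5
  i = 3 (odd): ∫ x^3 ρ_sc = 0 (vanishes)

Summing the contributions: ∫_{−2}^{2} p(x) ρ_sc(x) dx = (-3) + (-5) = -8.


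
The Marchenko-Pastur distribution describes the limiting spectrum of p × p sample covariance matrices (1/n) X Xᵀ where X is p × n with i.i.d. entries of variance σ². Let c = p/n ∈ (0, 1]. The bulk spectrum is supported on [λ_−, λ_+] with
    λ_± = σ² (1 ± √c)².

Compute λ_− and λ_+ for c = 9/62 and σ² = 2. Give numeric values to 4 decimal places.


c = 9/62 = 0.145161; √c = 0.381000.
λ_− = σ² (1 − √c)² = 2 · (1 − 0.381000)² = 2 · (0.619000)² = 0.766321.
λ_+ = σ² (1 + √c)² = 2 · (1 + 0.381000)² = 2 · (1.381000)² = 3.814324.

Rounded to 4 decimal places: λ_− ≈ 0.7663, λ_+ ≈ 3.8143.


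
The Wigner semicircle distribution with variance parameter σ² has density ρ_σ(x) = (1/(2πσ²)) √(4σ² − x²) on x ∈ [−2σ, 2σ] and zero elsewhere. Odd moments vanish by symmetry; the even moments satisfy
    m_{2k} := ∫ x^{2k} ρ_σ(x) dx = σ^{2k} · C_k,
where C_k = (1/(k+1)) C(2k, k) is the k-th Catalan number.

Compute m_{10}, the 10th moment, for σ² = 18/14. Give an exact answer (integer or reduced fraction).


By the scaled semicircle moment identity, m_{2k} = σ^{2k} · C_k with k = 5.
C_5 = (1/(k+1)) · C(2k, k) = (1/6) · C(10, 5) = (1/6) · 252 = 42.
σ^{2k} = (σ²)^k = (18/14)^5 = 59049/16807.

Therefore m_{10} = σ^{10} · C_5 = (59049/16807) · 42 = 354294/2401.


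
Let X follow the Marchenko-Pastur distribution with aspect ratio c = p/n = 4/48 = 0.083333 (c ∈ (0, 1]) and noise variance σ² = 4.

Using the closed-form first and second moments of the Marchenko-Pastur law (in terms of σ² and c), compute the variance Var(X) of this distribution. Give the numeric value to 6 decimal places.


Recall the MP moments m_1 = E[X] = σ² and m_2 = E[X²] = σ⁴ (1 + c).
m_1 = E[X] = σ² = 4, so m_1² = 16.
m_2 = E[X²] = σ⁴ (1 + c) = 16 · (1 + 0.083333) = 16 · 1.083333 = 17.333333.
(Note m_2 − m_1² simplifies to c · σ⁴ = 0.083333 · 16.)

Var(X) = m_2 − m_1² = 17.333333 − 16 = 1.333333.


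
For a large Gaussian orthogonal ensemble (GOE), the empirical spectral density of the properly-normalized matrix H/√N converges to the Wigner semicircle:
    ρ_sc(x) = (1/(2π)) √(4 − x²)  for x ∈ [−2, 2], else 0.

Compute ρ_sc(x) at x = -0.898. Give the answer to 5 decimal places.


ρ_sc(x) = (1/(2π)) √(4 − x²). With x = -0.898:
  4 − x² = 4 − (-0.898)² = 4 − 0.806404 = 3.193596.
  √(4 − x²) = 1.787064.
  1/(2π) = 0.159155.
  ρ_sc(-0.898) = 0.159155 · 1.787064 = 0.284420.

Rounded to 5 decimal places: ρ_sc(-0.898) ≈ 0.28442.


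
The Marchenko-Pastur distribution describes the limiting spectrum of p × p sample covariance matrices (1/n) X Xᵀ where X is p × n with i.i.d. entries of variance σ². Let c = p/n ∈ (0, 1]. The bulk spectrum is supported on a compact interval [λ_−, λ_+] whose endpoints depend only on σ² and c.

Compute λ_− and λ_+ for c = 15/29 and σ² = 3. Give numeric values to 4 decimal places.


c = 15/29 = 0.517241; √c = 0.719195.
λ_− = σ² (1 − √c)² = 3 · (1 − 0.719195)² = 3 · (0.280805)² = 0.236554.
λ_+ = σ² (1 + √c)² = 3 · (1 + 0.719195)² = 3 · (1.719195)² = 8.866894.

Rounded to 4 decimal places: λ_− ≈ 0.2366, λ_+ ≈ 8.8669.


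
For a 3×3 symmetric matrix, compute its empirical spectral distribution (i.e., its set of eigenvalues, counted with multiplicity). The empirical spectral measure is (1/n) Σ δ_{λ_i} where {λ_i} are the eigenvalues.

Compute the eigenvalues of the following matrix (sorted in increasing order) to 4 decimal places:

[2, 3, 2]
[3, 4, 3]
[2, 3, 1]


Since M is real symmetric, all three eigenvalues are real; they are the roots of det(λI − M) = λ³ − (tr M) λ² + s λ − det M, where s is the sum of the principal 2×2 minors.
tr M = 2 + 4 + 1 = 7.
s = (2·4 − 3²) + (2·1 − 2²) + (4·1 − 3²) = -1 + (-2) + (-5) = -8.
det M (expand along row 1) = 2·(-5) − 3·(-3) + 2·1 = 1.
Characteristic polynomial: λ³ − 7λ² − 8λ − 1 = 0.
Substitute λ = y + (tr M)/3 = y + 2.333333 to remove the quadratic term: y³ + p·y + q = 0 with p = s − (tr M)²/3 = -24.333333 and q = −2(tr M)³/27 + (tr M)·s/3 − det M = -45.074074.
Three real roots ⇒ use the trigonometric (Viète) form: r = 2√(−p/3) = 5.696002, φ = arccos(3q/(p·r)) = arccos(0.975610) = 0.221313 rad.
y_k = r·cos(φ/3 − 2πk/3) for k = 0, 1, 2 gives y = 5.680510, -2.476682, -3.203829.
λ_k = y_k + 2.333333 gives λ = 8.0138, -0.1433, -0.8705 (check: the sum is 7.0000 = tr M).

Eigenvalues sorted in increasing order: [-0.8705, -0.1433, 8.0138].


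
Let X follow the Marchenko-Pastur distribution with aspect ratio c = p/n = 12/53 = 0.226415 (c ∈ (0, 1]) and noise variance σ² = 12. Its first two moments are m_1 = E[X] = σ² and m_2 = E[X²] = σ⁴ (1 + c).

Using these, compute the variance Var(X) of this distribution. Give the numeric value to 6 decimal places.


m_1 = E[X] = σ² = 12, so m_1² = 144.
m_2 = E[X²] = σ⁴ (1 + c) = 144 · (1 + 0.226415) = 144 · 1.226415 = 176.603774.
(Note m_2 − m_1² simplifies to c · σ⁴ = 0.226415 · 144.)

Var(X) = m_2 − m_1² = 176.603774 − 144 = 32.603774.


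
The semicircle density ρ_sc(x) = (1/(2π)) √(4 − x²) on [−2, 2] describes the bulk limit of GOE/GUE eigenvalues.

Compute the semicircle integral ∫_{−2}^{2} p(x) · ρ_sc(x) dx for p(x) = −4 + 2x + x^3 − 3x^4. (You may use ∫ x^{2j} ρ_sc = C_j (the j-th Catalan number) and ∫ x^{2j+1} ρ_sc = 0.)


Write p(x) = Σ a_i x^i, split into monomials and integrate each against ρ_sc separately.
Using ∫ x^{2j} ρ_sc = C_j = (1/(j+1)) C(2j, j) (Catalan numbers) and ∫ x^{2j+1} ρ_sc = 0 (odd monomials vanish by symmetry):
  i = 0 (even): a_0 · C_{0} = -4 · 1 = -4
  i = 1 (odd): ∫ x^1 ρ_sc = 0 (vanishes)
  i = 3 (odd): ∫ x^3 ρ_sc = 0 (vanishes)
  i = 4 (even): a_4 · C_{2} = -3 · 2 = -6

Summing the contributions: ∫_{−2}^{2} p(x) ρ_sc(x) dx = (-4) + (-6) = -10.


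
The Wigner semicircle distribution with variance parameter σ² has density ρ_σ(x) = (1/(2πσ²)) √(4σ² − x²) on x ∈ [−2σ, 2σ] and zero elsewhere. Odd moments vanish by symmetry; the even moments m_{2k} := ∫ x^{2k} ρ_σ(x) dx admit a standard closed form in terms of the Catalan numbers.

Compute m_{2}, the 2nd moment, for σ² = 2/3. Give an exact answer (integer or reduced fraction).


By the scaled semicircle moment identity, m_{2k} = σ^{2k} · C_k with k = 1.
C_1 = (1/(k+1)) · C(2k, k) = (1/2) · C(2, 1) = (1/2) · 2 = 1.
σ^{2k} = (σ²)^k = (2/3)^1 = 2/3.

Therefore m_{2} = σ^{2} · C_1 = (2/3) · 1 = 2/3.


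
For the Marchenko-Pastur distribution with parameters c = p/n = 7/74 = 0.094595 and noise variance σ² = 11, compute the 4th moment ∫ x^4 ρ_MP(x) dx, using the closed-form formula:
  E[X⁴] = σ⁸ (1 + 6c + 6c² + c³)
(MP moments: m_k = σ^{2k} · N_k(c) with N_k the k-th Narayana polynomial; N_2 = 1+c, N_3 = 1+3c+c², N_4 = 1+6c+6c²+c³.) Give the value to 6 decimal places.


E[X⁴] = σ⁸ (1 + 6c + 6c² + c³) (fourth MP moment). With σ² = 11 (so σ⁸ = 14641) and c = 7/74 = 0.094595: E[X⁴] = 14641 · (1 + 6·0.094595 + 6·(0.094595)² + (0.094595)³) = 14641 · 1.622103.

So E[X^4] = 23749.207636.


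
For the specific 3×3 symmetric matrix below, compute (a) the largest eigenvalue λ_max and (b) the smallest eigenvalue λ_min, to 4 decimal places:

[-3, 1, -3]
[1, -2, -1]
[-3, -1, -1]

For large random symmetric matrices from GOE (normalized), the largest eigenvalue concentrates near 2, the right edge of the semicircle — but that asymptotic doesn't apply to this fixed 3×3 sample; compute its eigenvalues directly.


Since M is real symmetric, all three eigenvalues are real; they are the roots of det(λI − M) = λ³ − (tr M) λ² + s λ − det M, where s is the sum of the principal 2×2 minors.
tr M = -3 + (-2) + (-1) = -6.
s = ((-3)·(-2) − 1²) + ((-3)·(-1) − (-3)²) + ((-2)·(-1) − (-1)²) = 5 + (-6) + 1 = 0.
det M (expand along row 1) = (-3)·1 − 1·(-4) + (-3)·(-7) = 22.
Characteristic polynomial: λ³ + 6λ² − 22 = 0.
Substitute λ = y + (tr M)/3 = y − 2.000000 to remove the quadratic term: y³ + p·y + q = 0 with p = s − (tr M)²/3 = -12.000000 and q = −2(tr M)³/27 + (tr M)·s/3 − det M = -6.000000.
Three real roots ⇒ use the trigonometric (Viète) form: r = 2√(−p/3) = 4.000000, φ = arccos(3q/(p·r)) = arccos(0.375000) = 1.186400 rad.
y_k = r·cos(φ/3 − 2πk/3) for k = 0, 1, 2 gives y = 3.691268, -0.511128, -3.180140.
λ_k = y_k − 2.000000 gives λ = 1.6913, -2.5111, -5.1801 (check: the sum is -6.0000 = tr M).

Hence λ_max = 1.6913 and λ_min = -5.1801.


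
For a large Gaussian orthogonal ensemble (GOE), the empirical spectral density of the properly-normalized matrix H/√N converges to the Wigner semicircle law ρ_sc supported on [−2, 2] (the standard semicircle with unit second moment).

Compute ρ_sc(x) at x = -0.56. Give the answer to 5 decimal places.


ρ_sc(x) = (1/(2π)) √(4 − x²). With x = -0.56:
  4 − x² = 4 − (-0.56)² = 4 − 0.313600 = 3.686400.
  √(4 − x²) = 1.920000.
  1/(2π) = 0.159155.
  ρ_sc(-0.56) = 0.159155 · 1.920000 = 0.305577.

Rounded to 5 decimal places: ρ_sc(-0.56) ≈ 0.30558.


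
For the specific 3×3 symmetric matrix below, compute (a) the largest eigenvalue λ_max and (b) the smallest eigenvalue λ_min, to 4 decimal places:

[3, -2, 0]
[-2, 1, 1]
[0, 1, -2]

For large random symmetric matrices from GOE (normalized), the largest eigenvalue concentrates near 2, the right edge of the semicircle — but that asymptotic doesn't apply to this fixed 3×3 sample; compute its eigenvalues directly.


Since M is real symmetric, all three eigenvalues are real; they are the roots of det(λI − M) = λ³ − (tr M) λ² + s λ − det M, where s is the sum of the principal 2×2 minors.
tr M = 3 + 1 + (-2) = 2.
s = (3·1 − (-2)²) + (3·(-2) − 0²) + (1·(-2) − 1²) = -1 + (-6) + (-3) = -10.
det M (expand along row 1) = 3·(-3) − (-2)·4 + 0·(-2) = -1.
Characteristic polynomial: λ³ − 2λ² − 10λ + 1 = 0.
Substitute λ = y + (tr M)/3 = y + 0.666667 to remove the quadratic term: y³ + p·y + q = 0 with p = s − (tr M)²/3 = -11.333333 and q = −2(tr M)³/27 + (tr M)·s/3 − det M = -6.259259.
Three real roots ⇒ use the trigonometric (Viète) form: r = 2√(−p/3) = 3.887301, φ = arccos(3q/(p·r)) = arccos(0.426224) = 1.130481 rad.
y_k = r·cos(φ/3 − 2πk/3) for k = 0, 1, 2 gives y = 3.614556, -0.568499, -3.046057.
λ_k = y_k + 0.666667 gives λ = 4.2812, 0.0982, -2.3794 (check: the sum is 2.0000 = tr M).

Hence λ_max = 4.2812 and λ_min = -2.3794.


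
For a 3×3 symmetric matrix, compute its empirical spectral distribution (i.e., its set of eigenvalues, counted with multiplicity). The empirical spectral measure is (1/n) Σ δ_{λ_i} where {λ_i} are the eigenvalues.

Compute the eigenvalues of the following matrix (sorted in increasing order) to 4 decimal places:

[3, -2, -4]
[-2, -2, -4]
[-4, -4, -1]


Since M is real symmetric, all three eigenvalues are real; they are the roots of det(λI − M) = λ³ − (tr M) λ² + s λ − det M, where s is the sum of the principal 2×2 minors.
tr M = 3 + (-2) + (-1) = 0.
s = (3·(-2) − (-2)²) + (3·(-1) − (-4)²) + ((-2)·(-1) − (-4)²) = -10 + (-19) + (-14) = -43.
det M (expand along row 1) = 3·(-14) − (-2)·(-14) + (-4)·0 = -70.
Characteristic polynomial: λ³ − 43λ + 70 = 0.
Substitute λ = y + (tr M)/3 = y + 0.000000 to remove the quadratic term: y³ + p·y + q = 0 with p = s − (tr M)²/3 = -43.000000 and q = −2(tr M)³/27 + (tr M)·s/3 − det M = 70.000000.
Three real roots ⇒ use the trigonometric (Viète) form: r = 2√(−p/3) = 7.571878, φ = arccos(3q/(p·r)) = arccos(-0.644981) = 2.271795 rad.
y_k = r·cos(φ/3 − 2πk/3) for k = 0, 1, 2 gives y = 5.502615, 1.753236, -7.255852.
λ_k = y_k + 0.000000 gives λ = 5.5026, 1.7532, -7.2559 (check: the sum is 0.0000 = tr M).

Eigenvalues sorted in increasing order: [-7.2559, 1.7532, 5.5026].


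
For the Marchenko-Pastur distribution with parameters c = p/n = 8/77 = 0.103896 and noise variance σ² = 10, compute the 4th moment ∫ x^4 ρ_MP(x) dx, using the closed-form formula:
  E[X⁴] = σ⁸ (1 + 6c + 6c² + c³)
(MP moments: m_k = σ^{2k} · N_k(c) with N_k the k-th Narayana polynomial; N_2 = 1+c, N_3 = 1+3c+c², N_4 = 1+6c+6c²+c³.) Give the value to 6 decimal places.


E[X⁴] = σ⁸ (1 + 6c + 6c² + c³) (fourth MP moment). With σ² = 10 (so σ⁸ = 10000) and c = 8/77 = 0.103896: E[X⁴] = 10000 · (1 + 6·0.103896 + 6·(0.103896)² + (0.103896)³) = 10000 · 1.689265.

So E[X^4] = 16892.645220.


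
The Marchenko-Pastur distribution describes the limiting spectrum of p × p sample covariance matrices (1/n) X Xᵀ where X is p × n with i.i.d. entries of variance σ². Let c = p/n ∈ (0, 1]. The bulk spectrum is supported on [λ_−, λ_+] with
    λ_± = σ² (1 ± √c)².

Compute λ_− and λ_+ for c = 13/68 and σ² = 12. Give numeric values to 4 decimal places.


c = 13/68 = 0.191176; √c = 0.437237.
λ_− = σ² (1 − √c)² = 12 · (1 − 0.437237)² = 12 · (0.562763)² = 3.800422.
λ_+ = σ² (1 + √c)² = 12 · (1 + 0.437237)² = 12 · (1.437237)² = 24.787813.

Rounded to 4 decimal places: λ_− ≈ 3.8004, λ_+ ≈ 24.7878.


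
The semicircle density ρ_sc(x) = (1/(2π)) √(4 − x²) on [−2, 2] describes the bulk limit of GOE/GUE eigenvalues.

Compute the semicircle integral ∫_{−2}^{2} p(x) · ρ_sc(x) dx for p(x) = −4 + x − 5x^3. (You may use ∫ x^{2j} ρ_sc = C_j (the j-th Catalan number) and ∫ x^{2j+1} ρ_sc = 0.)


Write p(x) = Σ a_i x^i, split into monomials and integrate each against ρ_sc separately.
Using ∫ x^{2j} ρ_sc = C_j = (1/(j+1)) C(2j, j) (Catalan numbers) and ∫ x^{2j+1} ρ_sc = 0 (odd monomials vanish by symmetry):
  i = 0 (even): a_0 · C_{0} = -4 · 1 = -4
  i = 1 (odd): ∫ x^1 ρ_sc = 0 (vanishes)
  i = 3 (odd): ∫ x^3 ρ_sc = 0 (vanishes)

Summing the contributions: ∫_{−2}^{2} p(x) ρ_sc(x) dx = -4.


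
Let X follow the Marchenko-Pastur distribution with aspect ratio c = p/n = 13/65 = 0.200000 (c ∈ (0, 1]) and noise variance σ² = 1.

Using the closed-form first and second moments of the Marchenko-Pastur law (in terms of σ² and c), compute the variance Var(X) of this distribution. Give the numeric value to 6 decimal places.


Recall the MP moments m_1 = E[X] = σ² and m_2 = E[X²] = σ⁴ (1 + c).
m_1 = E[X] = σ² = 1, so m_1² = 1.
m_2 = E[X²] = σ⁴ (1 + c) = 1 · (1 + 0.200000) = 1 · 1.200000 = 1.200000.
(Note m_2 − m_1² simplifies to c · σ⁴ = 0.200000 · 1.)

Var(X) = m_2 − m_1² = 1.200000 − 1 = 0.200000.


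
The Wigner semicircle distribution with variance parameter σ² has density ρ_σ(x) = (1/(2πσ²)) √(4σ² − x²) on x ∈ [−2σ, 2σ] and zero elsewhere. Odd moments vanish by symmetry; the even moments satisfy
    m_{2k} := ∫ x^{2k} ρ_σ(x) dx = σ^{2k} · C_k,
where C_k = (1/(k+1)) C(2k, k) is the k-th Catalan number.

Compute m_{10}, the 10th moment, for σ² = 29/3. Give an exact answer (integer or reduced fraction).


By the scaled semicircle moment identity, m_{2k} = σ^{2k} · C_k with k = 5.
C_5 = (1/(k+1)) · C(2k, k) = (1/6) · C(10, 5) = (1/6) · 252 = 42.
σ^{2k} = (σ²)^k = (29/3)^5 = 20511149/243.

Therefore m_{10} = σ^{10} · C_5 = (20511149/243) · 42 = 287156086/81.


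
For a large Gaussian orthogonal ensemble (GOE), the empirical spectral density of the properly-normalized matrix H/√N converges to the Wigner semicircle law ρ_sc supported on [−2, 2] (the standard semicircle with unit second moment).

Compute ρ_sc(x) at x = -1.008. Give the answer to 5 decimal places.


ρ_sc(x) = (1/(2π)) √(4 − x²). With x = -1.008:
  4 − x² = 4 − (-1.008)² = 4 − 1.016064 = 2.983936.
  √(4 − x²) = 1.727407.
  1/(2π) = 0.159155.
  ρ_sc(-1.008) = 0.159155 · 1.727407 = 0.274925.

Rounded to 5 decimal places: ρ_sc(-1.008) ≈ 0.27493.


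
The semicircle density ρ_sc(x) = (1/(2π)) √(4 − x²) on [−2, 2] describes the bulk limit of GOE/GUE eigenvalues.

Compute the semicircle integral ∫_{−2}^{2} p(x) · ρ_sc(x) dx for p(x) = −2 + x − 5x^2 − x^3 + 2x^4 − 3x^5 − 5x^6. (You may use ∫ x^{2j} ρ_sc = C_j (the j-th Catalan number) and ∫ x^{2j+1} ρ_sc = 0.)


Write p(x) = Σ a_i x^i, split into monomials and integrate each against ρ_sc separately.
Using ∫ x^{2j} ρ_sc = C_j = (1/(j+1)) C(2j, j) (Catalan numbers) and ∫ x^{2j+1} ρ_sc = 0 (odd monomials vanish by symmetry):
  i = 0 (even): a_0 · C_{0} = -2 · 1 = -2
  i = 1 (odd): ∫ x^1 ρ_sc = 0 (vanishes)
  i = 2 (even): a_2 · C_{1} = -5 · 1 = -5
  i = 3 (odd): ∫ x^3 ρ_sc = 0 (vanishes)
  i = 4 (even): a_4 · C_{2} = 2 · 2 = 4
  i = 5 (odd): ∫ x^5 ρ_sc = 0 (vanishes)
  i = 6 (even): a_6 · C_{3} = -5 · 5 = -25

Summing the contributions: ∫_{−2}^{2} p(x) ρ_sc(x) dx = (-2) + (-5) + 4 + (-25) = -28.


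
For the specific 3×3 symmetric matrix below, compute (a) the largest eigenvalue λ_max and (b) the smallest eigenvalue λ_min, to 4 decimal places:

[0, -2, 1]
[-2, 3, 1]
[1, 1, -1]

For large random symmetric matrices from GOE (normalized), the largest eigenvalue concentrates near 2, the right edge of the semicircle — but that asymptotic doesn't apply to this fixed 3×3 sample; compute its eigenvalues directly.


Since M is real symmetric, all three eigenvalues are real; they are the roots of det(λI − M) = λ³ − (tr M) λ² + s λ − det M, where s is the sum of the principal 2×2 minors.
tr M = 0 + 3 + (-1) = 2.
s = (0·3 − (-2)²) + (0·(-1) − 1²) + (3·(-1) − 1²) = -4 + (-1) + (-4) = -9.
det M (expand along row 1) = 0·(-4) − (-2)·1 + 1·(-5) = -3.
Characteristic polynomial: λ³ − 2λ² − 9λ + 3 = 0.
Substitute λ = y + (tr M)/3 = y + 0.666667 to remove the quadratic term: y³ + p·y + q = 0 with p = s − (tr M)²/3 = -10.333333 and q = −2(tr M)³/27 + (tr M)·s/3 − det M = -3.592593.
Three real roots ⇒ use the trigonometric (Viète) form: r = 2√(−p/3) = 3.711843, φ = arccos(3q/(p·r)) = arccos(0.280995) = 1.285965 rad.
y_k = r·cos(φ/3 − 2πk/3) for k = 0, 1, 2 gives y = 3.376016, -0.351887, -3.024129.
λ_k = y_k + 0.666667 gives λ = 4.0427, 0.3148, -2.3575 (check: the sum is 2.0000 = tr M).

Hence λ_max = 4.0427 and λ_min = -2.3575.


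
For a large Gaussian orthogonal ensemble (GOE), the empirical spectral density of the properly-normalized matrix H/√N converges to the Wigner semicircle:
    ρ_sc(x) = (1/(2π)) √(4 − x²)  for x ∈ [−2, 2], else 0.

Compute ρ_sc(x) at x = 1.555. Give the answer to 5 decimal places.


ρ_sc(x) = (1/(2π)) √(4 − x²). With x = 1.555:
  4 − x² = 4 − (1.555)² = 4 − 2.418025 = 1.581975.
  √(4 − x²) = 1.257766.
  1/(2π) = 0.159155.
  ρ_sc(1.555) = 0.159155 · 1.257766 = 0.200180.

Rounded to 5 decimal places: ρ_sc(1.555) ≈ 0.20018.


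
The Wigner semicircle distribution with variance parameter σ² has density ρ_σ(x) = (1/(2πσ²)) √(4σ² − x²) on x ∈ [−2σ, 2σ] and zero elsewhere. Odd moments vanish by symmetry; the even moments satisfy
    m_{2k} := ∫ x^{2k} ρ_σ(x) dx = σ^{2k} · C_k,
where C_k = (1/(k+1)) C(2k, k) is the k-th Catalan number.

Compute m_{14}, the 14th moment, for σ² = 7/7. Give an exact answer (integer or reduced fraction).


By the scaled semicircle moment identity, m_{2k} = σ^{2k} · C_k with k = 7.
C_7 = (1/(k+1)) · C(2k, k) = (1/8) · C(14, 7) = (1/8) · 3432 = 429.
σ^{2k} = (σ²)^k = (7/7)^7 = 1.

Therefore m_{14} = σ^{14} · C_7 = 1 · 429 = 429.


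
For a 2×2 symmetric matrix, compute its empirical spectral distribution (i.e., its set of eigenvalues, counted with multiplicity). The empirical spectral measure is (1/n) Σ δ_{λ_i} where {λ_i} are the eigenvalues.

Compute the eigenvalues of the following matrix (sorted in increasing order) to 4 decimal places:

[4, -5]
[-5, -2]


Since M is real symmetric, both eigenvalues are real; they are the roots of det(λI − M) = λ² − (tr M) λ + det M.
tr M = 4 + (-2) = 2.
det M = 4·(-2) − (-5)² = -8 − 25 = -33.
Characteristic polynomial: λ² − 2λ − 33 = 0.
Discriminant Δ = (tr M)² − 4·det M = 4 − (-132) = 136; √Δ = 11.661904.
λ = (tr M ± √Δ)/2 = (2 ± 11.661904)/2, giving (tr M − √Δ)/2 = -4.8310 and (tr M + √Δ)/2 = 6.8310.

Eigenvalues sorted in increasing order: [-4.8310, 6.8310].


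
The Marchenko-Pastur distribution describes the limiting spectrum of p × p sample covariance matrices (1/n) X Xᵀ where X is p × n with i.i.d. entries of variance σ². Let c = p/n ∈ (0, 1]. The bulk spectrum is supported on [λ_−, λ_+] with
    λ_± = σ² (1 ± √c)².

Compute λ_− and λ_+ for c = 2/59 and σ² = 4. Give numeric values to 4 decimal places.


c = 2/59 = 0.033898; √c = 0.184115.
λ_− = σ² (1 − √c)² = 4 · (1 − 0.184115)² = 4 · (0.815885)² = 2.662674.
λ_+ = σ² (1 + √c)² = 4 · (1 + 0.184115)² = 4 · (1.184115)² = 5.608513.

Rounded to 4 decimal places: λ_− ≈ 2.6627, λ_+ ≈ 5.6085.


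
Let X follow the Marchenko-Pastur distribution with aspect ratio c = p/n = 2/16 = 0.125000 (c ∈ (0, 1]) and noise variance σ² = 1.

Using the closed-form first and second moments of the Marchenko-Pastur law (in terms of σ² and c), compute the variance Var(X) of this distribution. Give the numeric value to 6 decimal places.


Recall the MP moments m_1 = E[X] = σ² and m_2 = E[X²] = σ⁴ (1 + c).
m_1 = E[X] = σ² = 1, so m_1² = 1.
m_2 = E[X²] = σ⁴ (1 + c) = 1 · (1 + 0.125000) = 1 · 1.125000 = 1.125000.
(Note m_2 − m_1² simplifies to c · σ⁴ = 0.125000 · 1.)

Var(X) = m_2 − m_1² = 1.125000 − 1 = 0.125000.


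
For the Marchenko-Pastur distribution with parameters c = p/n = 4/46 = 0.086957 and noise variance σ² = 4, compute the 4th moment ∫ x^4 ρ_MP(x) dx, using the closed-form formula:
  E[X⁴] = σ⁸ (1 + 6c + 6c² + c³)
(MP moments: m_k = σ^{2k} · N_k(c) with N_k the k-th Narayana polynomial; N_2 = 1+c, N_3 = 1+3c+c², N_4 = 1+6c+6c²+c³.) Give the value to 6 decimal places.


E[X⁴] = σ⁸ (1 + 6c + 6c² + c³) (fourth MP moment). With σ² = 4 (so σ⁸ = 256) and c = 4/46 = 0.086957: E[X⁴] = 256 · (1 + 6·0.086957 + 6·(0.086957)² + (0.086957)³) = 256 · 1.567765.

So E[X^4] = 401.347908.


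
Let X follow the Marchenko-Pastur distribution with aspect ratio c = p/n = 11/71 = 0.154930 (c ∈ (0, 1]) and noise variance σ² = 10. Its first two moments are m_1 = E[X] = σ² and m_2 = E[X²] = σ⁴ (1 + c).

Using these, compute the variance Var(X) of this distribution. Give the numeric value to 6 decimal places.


m_1 = E[X] = σ² = 10, so m_1² = 100.
m_2 = E[X²] = σ⁴ (1 + c) = 100 · (1 + 0.154930) = 100 · 1.154930 = 115.492958.
(Note m_2 − m_1² simplifies to c · σ⁴ = 0.154930 · 100.)

Var(X) = m_2 − m_1² = 115.492958 − 100 = 15.492958.


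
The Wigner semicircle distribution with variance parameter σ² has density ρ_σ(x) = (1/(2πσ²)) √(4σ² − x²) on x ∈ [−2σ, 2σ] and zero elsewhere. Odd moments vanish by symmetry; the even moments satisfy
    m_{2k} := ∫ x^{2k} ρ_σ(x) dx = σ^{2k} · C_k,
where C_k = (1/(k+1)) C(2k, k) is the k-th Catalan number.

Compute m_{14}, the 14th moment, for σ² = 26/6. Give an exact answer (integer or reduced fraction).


By the scaled semicircle moment identity, m_{2k} = σ^{2k} · C_k with k = 7.
C_7 = (1/(k+1)) · C(2k, k) = (1/8) · C(14, 7) = (1/8) · 3432 = 429.
σ^{2k} = (σ²)^k = (26/6)^7 = 62748517/2187.

Therefore m_{14} = σ^{14} · C_7 = (62748517/2187) · 429 = 8973037931/729.


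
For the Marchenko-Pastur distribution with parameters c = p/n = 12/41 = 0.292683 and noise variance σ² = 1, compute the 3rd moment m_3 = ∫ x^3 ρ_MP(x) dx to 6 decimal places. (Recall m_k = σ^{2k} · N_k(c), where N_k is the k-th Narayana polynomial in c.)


E[X³] = σ⁶ (1 + 3c + c²) (third MP moment). With σ² = 1 (so σ⁶ = 1) and c = 12/41 = 0.292683: E[X³] = 1 · (1 + 3·0.292683 + (0.292683)²) = 1 · 1.963712.

So E[X^3] = 1.963712.


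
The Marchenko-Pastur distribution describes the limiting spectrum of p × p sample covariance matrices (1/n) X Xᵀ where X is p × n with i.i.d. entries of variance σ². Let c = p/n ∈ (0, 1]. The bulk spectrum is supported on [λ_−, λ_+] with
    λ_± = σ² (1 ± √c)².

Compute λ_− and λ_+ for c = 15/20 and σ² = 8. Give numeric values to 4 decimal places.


c = 15/20 = 0.750000; √c = 0.866025.
λ_− = σ² (1 − √c)² = 8 · (1 − 0.866025)² = 8 · (0.133975)² = 0.143594.
λ_+ = σ² (1 + √c)² = 8 · (1 + 0.866025)² = 8 · (1.866025)² = 27.856406.

Rounded to 4 decimal places: λ_− ≈ 0.1436, λ_+ ≈ 27.8564.


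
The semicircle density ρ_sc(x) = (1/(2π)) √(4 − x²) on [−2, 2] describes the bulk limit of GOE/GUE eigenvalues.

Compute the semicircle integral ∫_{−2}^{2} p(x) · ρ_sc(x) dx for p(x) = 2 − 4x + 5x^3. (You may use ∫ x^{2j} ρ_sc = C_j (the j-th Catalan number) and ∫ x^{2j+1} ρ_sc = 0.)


Write p(x) = Σ a_i x^i, split into monomials and integrate each against ρ_sc separately.
Using ∫ x^{2j} ρ_sc = C_j = (1/(j+1)) C(2j, j) (Catalan numbers) and ∫ x^{2j+1} ρ_sc = 0 (odd monomials vanish by symmetry):
  i = 0 (even): a_0 · C_{0} = 2 · 1 = 2
  i = 1 (odd): ∫ x^1 ρ_sc = 0 (vanishes)
  i = 3 (odd): ∫ x^3 ρ_sc = 0 (vanishes)

Summing the contributions: ∫_{−2}^{2} p(x) ρ_sc(x) dx = 2.


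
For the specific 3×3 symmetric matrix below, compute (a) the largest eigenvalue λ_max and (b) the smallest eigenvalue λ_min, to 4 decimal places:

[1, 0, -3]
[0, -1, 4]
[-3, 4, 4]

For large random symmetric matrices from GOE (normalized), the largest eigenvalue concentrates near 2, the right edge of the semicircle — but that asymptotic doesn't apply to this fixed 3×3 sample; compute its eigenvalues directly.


Since M is real symmetric, all three eigenvalues are real; they are the roots of det(λI − M) = λ³ − (tr M) λ² + s λ − det M, where s is the sum of the principal 2×2 minors.
tr M = 1 + (-1) + 4 = 4.
s = (1·(-1) − 0²) + (1·4 − (-3)²) + ((-1)·4 − 4²) = -1 + (-5) + (-20) = -26.
det M (expand along row 1) = 1·(-20) − 0·12 + (-3)·(-3) = -11.
Characteristic polynomial: λ³ − 4λ² − 26λ + 11 = 0.
Substitute λ = y + (tr M)/3 = y + 1.333333 to remove the quadratic term: y³ + p·y + q = 0 with p = s − (tr M)²/3 = -31.333333 and q = −2(tr M)³/27 + (tr M)·s/3 − det M = -28.407407.
Three real roots ⇒ use the trigonometric (Viète) form: r = 2√(−p/3) = 6.463573, φ = arccos(3q/(p·r)) = arccos(0.420798) = 1.136472 rad.
y_k = r·cos(φ/3 − 2πk/3) for k = 0, 1, 2 gives y = 6.005307, -0.932498, -5.072810.
λ_k = y_k + 1.333333 gives λ = 7.3386, 0.4008, -3.7395 (check: the sum is 4.0000 = tr M).

Hence λ_max = 7.3386 and λ_min = -3.7395.


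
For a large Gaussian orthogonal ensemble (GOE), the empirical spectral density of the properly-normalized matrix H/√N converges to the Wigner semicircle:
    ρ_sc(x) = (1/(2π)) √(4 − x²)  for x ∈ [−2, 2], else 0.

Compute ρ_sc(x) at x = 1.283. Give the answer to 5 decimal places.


ρ_sc(x) = (1/(2π)) √(4 − x²). With x = 1.283:
  4 − x² = 4 − (1.283)² = 4 − 1.646089 = 2.353911.
  √(4 − x²) = 1.534246.
  1/(2π) = 0.159155.
  ρ_sc(1.283) = 0.159155 · 1.534246 = 0.244183.

Rounded to 5 decimal places: ρ_sc(1.283) ≈ 0.24418.


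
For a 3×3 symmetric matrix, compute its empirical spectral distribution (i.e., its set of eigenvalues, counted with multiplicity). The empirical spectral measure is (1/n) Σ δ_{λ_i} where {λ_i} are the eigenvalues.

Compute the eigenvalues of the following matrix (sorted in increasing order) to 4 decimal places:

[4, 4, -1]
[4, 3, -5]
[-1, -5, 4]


Since M is real symmetric, all three eigenvalues are real; they are the roots of det(λI − M) = λ³ − (tr M) λ² + s λ − det M, where s is the sum of the principal 2×2 minors.
tr M = 4 + 3 + 4 = 11.
s = (4·3 − 4²) + (4·4 − (-1)²) + (3·4 − (-5)²) = -4 + 15 + (-13) = -2.
det M (expand along row 1) = 4·(-13) − 4·11 + (-1)·(-17) = -79.
Characteristic polynomial: λ³ − 11λ² − 2λ + 79 = 0.
Substitute λ = y + (tr M)/3 = y + 3.666667 to remove the quadratic term: y³ + p·y + q = 0 with p = s − (tr M)²/3 = -42.333333 and q = −2(tr M)³/27 + (tr M)·s/3 − det M = -26.925926.
Three real roots ⇒ use the trigonometric (Viète) form: r = 2√(−p/3) = 7.512952, φ = arccos(3q/(p·r)) = arccos(0.253980) = 1.314004 rad.
y_k = r·cos(φ/3 − 2πk/3) for k = 0, 1, 2 gives y = 6.803738, -0.642305, -6.161433.
λ_k = y_k + 3.666667 gives λ = 10.4704, 3.0244, -2.4948 (check: the sum is 11.0000 = tr M).

Eigenvalues sorted in increasing order: [-2.4948, 3.0244, 10.4704].


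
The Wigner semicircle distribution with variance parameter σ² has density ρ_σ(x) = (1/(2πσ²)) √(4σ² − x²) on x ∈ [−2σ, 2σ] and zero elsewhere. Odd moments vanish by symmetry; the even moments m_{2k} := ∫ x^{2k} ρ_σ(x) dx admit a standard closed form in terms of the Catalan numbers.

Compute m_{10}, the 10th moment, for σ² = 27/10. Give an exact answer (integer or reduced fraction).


By the scaled semicircle moment identity, m_{2k} = σ^{2k} · C_k with k = 5.
C_5 = (1/(k+1)) · C(2k, k) = (1/6) · C(10, 5) = (1/6) · 252 = 42.
σ^{2k} = (σ²)^k = (27/10)^5 = 14348907/100000.

Therefore m_{10} = σ^{10} · C_5 = (14348907/100000) · 42 = 301327047/50000.


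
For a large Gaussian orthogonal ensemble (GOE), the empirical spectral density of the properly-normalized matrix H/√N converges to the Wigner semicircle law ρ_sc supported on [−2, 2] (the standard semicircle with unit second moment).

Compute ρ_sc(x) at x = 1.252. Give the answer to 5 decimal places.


ρ_sc(x) = (1/(2π)) √(4 − x²). With x = 1.252:
  4 − x² = 4 − (1.252)² = 4 − 1.567504 = 2.432496.
  √(4 − x²) = 1.559646.
  1/(2π) = 0.159155.
  ρ_sc(1.252) = 0.159155 · 1.559646 = 0.248225.

Rounded to 5 decimal places: ρ_sc(1.252) ≈ 0.24823.


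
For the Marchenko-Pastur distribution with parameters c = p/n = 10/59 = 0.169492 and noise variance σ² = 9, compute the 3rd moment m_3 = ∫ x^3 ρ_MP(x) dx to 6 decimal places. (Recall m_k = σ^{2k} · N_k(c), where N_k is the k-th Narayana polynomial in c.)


E[X³] = σ⁶ (1 + 3c + c²) (third MP moment). With σ² = 9 (so σ⁶ = 729) and c = 10/59 = 0.169492: E[X³] = 729 · (1 + 3·0.169492 + (0.169492)²) = 729 · 1.537202.

So E[X^3] = 1120.620224.


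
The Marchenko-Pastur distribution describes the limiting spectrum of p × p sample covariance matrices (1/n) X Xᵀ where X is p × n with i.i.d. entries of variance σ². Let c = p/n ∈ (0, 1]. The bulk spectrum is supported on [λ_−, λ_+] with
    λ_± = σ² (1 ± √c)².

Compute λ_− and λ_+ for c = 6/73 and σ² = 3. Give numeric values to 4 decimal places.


c = 6/73 = 0.082192; √c = 0.286691.
λ_− = σ² (1 − √c)² = 3 · (1 − 0.286691)² = 3 · (0.713309)² = 1.526429.
λ_+ = σ² (1 + √c)² = 3 · (1 + 0.286691)² = 3 · (1.286691)² = 4.966722.

Rounded to 4 decimal places: λ_− ≈ 1.5264, λ_+ ≈ 4.9667.
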